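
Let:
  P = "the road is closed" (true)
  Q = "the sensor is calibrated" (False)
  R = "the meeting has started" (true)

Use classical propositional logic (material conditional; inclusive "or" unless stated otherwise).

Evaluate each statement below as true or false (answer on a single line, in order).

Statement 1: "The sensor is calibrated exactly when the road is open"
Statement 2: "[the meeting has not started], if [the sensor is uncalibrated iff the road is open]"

Statement 1 True / Statement 2 True

Statement 1: Formalization: Q ↔ ¬P

¬P = ¬T = F
Q ↔ ¬P = F ↔ F = T
Hence Statement 1 is true.

Statement 2: In symbols: (¬Q ↔ ¬P) → ¬R

¬Q = ¬F = T
¬P = ¬T = F
¬Q ↔ ¬P = T ↔ F = F
¬R = ¬T = F
(¬Q ↔ ¬P) → ¬R = F → F = T
Hence Statement 2 is true.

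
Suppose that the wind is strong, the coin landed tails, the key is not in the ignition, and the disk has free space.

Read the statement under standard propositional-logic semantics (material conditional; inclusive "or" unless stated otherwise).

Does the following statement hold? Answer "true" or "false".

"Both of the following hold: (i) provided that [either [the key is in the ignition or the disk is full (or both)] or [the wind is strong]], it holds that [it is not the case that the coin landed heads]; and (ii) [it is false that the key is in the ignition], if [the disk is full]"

Let R = "the key is in the ignition" (F), S = "the disk is full" (F), P = "the wind is strong" (T), Q = "the coin landed heads" (F).
In symbols: (((R ∨ S) ∨ P) → ¬Q) ∧ (S → ¬R)

R ∨ S = F ∨ F = F
(R ∨ S) ∨ P = F ∨ T = T
¬Q = ¬F = T
((R ∨ S) ∨ P) → ¬Q = T → T = T
¬R = ¬F = T
S → ¬R = F → T = T
(((R ∨ S) ∨ P) → ¬Q) ∧ (S → ¬R) = T ∧ T = T

True.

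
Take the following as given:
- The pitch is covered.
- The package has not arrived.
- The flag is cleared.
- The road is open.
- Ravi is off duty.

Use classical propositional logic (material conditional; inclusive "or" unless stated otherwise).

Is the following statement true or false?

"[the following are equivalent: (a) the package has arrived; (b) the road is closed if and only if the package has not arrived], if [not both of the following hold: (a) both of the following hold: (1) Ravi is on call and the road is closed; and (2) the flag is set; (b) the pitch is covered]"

true

Let U = "Ravi is on call" (F), S = "the road is closed" (F), R = "the flag is set" (F), P = "the pitch is covered" (T), Q = "the package has arrived" (F).
Parsed as (((U ∧ S) ∧ R) ↑ P) → (Q ↔ (S ↔ ¬Q))

U ∧ S = F ∧ F = F
(U ∧ S) ∧ R = F ∧ F = F
((U ∧ S) ∧ R) ↑ P = F ↑ T = T
¬Q = ¬F = T
S ↔ ¬Q = F ↔ T = F
Q ↔ (S ↔ ¬Q) = F ↔ F = T
(((U ∧ S) ∧ R) ↑ P) → (Q ↔ (S ↔ ¬Q)) = T → T = T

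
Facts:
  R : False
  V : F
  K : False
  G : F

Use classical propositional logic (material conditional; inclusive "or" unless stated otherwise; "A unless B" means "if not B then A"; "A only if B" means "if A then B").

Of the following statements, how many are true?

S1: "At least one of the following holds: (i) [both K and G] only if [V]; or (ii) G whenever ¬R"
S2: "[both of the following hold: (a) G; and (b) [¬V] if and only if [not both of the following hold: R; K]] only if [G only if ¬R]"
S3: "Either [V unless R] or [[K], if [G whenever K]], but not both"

2

S1: Formalization: ((K ∧ G) → V) ∨ (¬R → G)

K ∧ G = F ∧ F = F
(K ∧ G) → V = F → F = T
¬R = ¬F = T
¬R → G = T → F = F
((K ∧ G) → V) ∨ (¬R → G) = T ∨ F = T
Hence S1 is true.

S2: In symbols: (G ∧ (¬V ↔ (R ↑ K))) → (G → ¬R)

¬V = ¬F = T
R ↑ K = F ↑ F = T
¬V ↔ (R ↑ K) = T ↔ T = T
G ∧ (¬V ↔ (R ↑ K)) = F ∧ T = F
¬R = ¬F = T
G → ¬R = F → T = T
(G ∧ (¬V ↔ (R ↑ K))) → (G → ¬R) = F → T = T
So S2 is true.

S3: Parsed as (V ∨ R) ⊕ ((K → G) → K)

V ∨ R = F ∨ F = F
K → G = F → F = T
(K → G) → K = T → F = F
(V ∨ R) ⊕ ((K → G) → K) = F ⊕ F = F
Thus S3 is false.

True statements: 2 (S1, S2).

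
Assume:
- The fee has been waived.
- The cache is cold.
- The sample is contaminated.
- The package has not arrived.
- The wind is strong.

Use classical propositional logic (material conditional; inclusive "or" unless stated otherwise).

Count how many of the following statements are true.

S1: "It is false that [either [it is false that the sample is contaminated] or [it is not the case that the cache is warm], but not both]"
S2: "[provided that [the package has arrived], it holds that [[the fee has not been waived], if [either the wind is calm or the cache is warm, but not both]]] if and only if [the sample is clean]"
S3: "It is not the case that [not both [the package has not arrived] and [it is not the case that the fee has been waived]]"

0

Let P = "the sample is contaminated" (T), Q = "the cache is warm" (F), K = "the package has arrived" (F), D = "the wind is strong" (T), W = "the fee has been waived" (T).

S1: In symbols: ¬(¬P ⊕ ¬Q)

¬P = ¬T = F
¬Q = ¬F = T
¬P ⊕ ¬Q = F ⊕ T = T
¬(¬P ⊕ ¬Q) = ¬T = F
Thus S1 is false.

S2: This is (K → ((¬D ⊕ Q) → ¬W)) ↔ ¬P.

¬D = ¬T = F
¬D ⊕ Q = F ⊕ F = F
¬W = ¬T = F
(¬D ⊕ Q) → ¬W = F → F = T
K → ((¬D ⊕ Q) → ¬W) = F → T = T
¬P = ¬T = F
(K → ((¬D ⊕ Q) → ¬W)) ↔ ¬P = T ↔ F = F
Hence S2 is false.

S3: In symbols: ¬(¬K ↑ ¬W)

¬K = ¬F = T
¬W = ¬T = F
¬K ↑ ¬W = T ↑ F = T
¬(¬K ↑ ¬W) = ¬T = F
So S3 is false.

0 of the 3 statements are true (none).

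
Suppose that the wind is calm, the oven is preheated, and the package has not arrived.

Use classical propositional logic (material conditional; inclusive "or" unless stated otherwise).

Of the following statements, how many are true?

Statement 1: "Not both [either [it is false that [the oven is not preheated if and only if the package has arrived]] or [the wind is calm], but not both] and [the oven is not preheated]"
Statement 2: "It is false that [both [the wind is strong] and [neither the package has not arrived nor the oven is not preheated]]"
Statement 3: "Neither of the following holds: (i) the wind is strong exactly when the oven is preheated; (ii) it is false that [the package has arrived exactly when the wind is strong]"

Let V = "the oven is preheated" (T), Q = "the package has arrived" (F), W = "the wind is strong" (F).

Statement 1: Formalization: (~(~V <-> Q) xor ~W) nand ~V

~V = ~T = F
~V <-> Q = F <-> F = T
~(~V <-> Q) = ~T = F
~W = ~F = T
~(~V <-> Q) xor ~W = F xor T = T
~V = ~T = F
(~(~V <-> Q) xor ~W) nand ~V = T nand F = T
Thus Statement 1 is true.

Statement 2: Formalization: ~(W & (~Q nor ~V))

~Q = ~F = T
~V = ~T = F
~Q nor ~V = T nor F = F
W & (~Q nor ~V) = F & F = F
~(W & (~Q nor ~V)) = ~F = T
Hence Statement 2 is true.

Statement 3: Parsed as (W <-> V) nor ~(Q <-> W)

W <-> V = F <-> T = F
Q <-> W = F <-> F = T
~(Q <-> W) = ~T = F
(W <-> V) nor ~(Q <-> W) = F nor F = T
So Statement 3 is true.

True statements: 3 (Statement 1, Statement 2, Statement 3).

3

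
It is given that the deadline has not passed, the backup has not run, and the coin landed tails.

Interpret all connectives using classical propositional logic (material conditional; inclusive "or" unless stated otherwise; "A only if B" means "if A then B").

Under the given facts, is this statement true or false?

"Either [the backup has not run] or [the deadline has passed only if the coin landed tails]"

True

Let Q = "the backup has run" (F), P = "the deadline has passed" (F), R = "the coin landed heads" (F).
Parsed as ¬Q ∨ (P → ¬R)

¬Q = ¬F = T
¬R = ¬F = T
P → ¬R = F → T = T
¬Q ∨ (P → ¬R) = T ∨ T = T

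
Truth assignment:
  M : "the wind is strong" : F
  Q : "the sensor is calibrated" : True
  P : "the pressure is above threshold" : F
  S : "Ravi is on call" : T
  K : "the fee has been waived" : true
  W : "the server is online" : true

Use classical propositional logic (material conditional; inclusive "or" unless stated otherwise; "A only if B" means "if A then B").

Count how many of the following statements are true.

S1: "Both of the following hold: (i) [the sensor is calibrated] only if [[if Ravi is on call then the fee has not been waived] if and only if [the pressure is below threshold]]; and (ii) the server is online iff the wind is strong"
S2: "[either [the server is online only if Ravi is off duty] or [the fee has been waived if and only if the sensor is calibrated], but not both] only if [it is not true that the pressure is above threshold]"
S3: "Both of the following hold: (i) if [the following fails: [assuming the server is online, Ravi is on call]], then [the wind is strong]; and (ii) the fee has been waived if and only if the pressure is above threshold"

S1: This is (Q → ((S → ¬K) ↔ ¬P)) ∧ (W ↔ M).

¬K = ¬T = F
S → ¬K = T → F = F
¬P = ¬F = T
(S → ¬K) ↔ ¬P = F ↔ T = F
Q → ((S → ¬K) ↔ ¬P) = T → F = F
W ↔ M = T ↔ F = F
(Q → ((S → ¬K) ↔ ¬P)) ∧ (W ↔ M) = F ∧ F = F
Hence S1 is false.

S2: This is ((W → ¬S) ⊕ (K ↔ Q)) → ¬P.

¬S = ¬T = F
W → ¬S = T → F = F
K ↔ Q = T ↔ T = T
(W → ¬S) ⊕ (K ↔ Q) = F ⊕ T = T
¬P = ¬F = T
((W → ¬S) ⊕ (K ↔ Q)) → ¬P = T → T = T
Thus S2 is true.

S3: In symbols: (¬(W → S) → M) ∧ (K ↔ P)

W → S = T → T = T
¬(W → S) = ¬T = F
¬(W → S) → M = F → F = T
K ↔ P = T ↔ F = F
(¬(W → S) → M) ∧ (K ↔ P) = T ∧ F = F
So S3 is false.

Count: 1.

1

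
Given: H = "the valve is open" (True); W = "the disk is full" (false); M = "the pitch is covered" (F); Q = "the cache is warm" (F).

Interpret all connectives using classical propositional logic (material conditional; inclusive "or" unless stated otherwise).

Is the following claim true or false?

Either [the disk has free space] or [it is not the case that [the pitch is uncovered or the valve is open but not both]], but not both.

False

In symbols: ~W xor ~(~M xor H)

~W = ~F = T
~M = ~F = T
~M xor H = T xor T = F
~(~M xor H) = ~F = T
~W xor ~(~M xor H) = T xor T = F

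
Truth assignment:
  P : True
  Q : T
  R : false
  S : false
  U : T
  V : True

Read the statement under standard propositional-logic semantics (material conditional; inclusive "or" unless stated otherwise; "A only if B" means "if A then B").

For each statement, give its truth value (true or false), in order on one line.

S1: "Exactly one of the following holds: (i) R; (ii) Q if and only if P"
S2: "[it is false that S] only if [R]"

S1 T; S2 F

S1: Parsed as R xor (Q <-> P)

Q <-> P = T <-> T = T
R xor (Q <-> P) = F xor T = T
Thus S1 is true.

S2: Parsed as ~S -> R

~S = ~F = T
~S -> R = T -> F = F
Thus S2 is false.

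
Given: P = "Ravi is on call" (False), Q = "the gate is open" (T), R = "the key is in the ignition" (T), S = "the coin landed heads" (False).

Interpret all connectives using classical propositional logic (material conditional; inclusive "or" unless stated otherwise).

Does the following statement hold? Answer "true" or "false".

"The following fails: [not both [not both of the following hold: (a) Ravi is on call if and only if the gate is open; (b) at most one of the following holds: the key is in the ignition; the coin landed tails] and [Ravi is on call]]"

The statement is false.

This is ¬(((P ↔ Q) ↑ (R ↑ ¬S)) ↑ P).

P ↔ Q = F ↔ T = F
¬S = ¬F = T
R ↑ ¬S = T ↑ T = F
(P ↔ Q) ↑ (R ↑ ¬S) = F ↑ F = T
((P ↔ Q) ↑ (R ↑ ¬S)) ↑ P = T ↑ F = T
¬(((P ↔ Q) ↑ (R ↑ ¬S)) ↑ P) = ¬T = F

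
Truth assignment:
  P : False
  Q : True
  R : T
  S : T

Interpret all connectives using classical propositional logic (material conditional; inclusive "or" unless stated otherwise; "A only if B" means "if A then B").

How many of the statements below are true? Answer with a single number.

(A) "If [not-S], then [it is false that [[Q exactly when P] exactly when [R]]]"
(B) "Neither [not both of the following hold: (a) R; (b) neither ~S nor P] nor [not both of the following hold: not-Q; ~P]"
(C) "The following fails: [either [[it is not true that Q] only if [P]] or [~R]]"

1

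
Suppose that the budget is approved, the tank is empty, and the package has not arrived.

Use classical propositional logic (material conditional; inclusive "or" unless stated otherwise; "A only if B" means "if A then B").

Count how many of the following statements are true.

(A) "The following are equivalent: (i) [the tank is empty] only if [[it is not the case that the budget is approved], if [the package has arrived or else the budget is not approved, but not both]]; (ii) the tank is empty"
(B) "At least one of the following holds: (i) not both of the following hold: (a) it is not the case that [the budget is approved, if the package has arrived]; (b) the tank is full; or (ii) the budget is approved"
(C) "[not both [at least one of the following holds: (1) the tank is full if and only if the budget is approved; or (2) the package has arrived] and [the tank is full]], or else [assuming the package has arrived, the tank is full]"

Let Q = "the tank is full" (F), R = "the package has arrived" (F), P = "the budget is approved" (T).

(A): In symbols: (~Q -> ((R xor ~P) -> ~P)) <-> ~Q

~Q = ~F = T
~P = ~T = F
R xor ~P = F xor F = F
~P = ~T = F
(R xor ~P) -> ~P = F -> F = T
~Q -> ((R xor ~P) -> ~P) = T -> T = T
~Q = ~F = T
(~Q -> ((R xor ~P) -> ~P)) <-> ~Q = T <-> T = T
Hence (A) is true.

(B): In symbols: (~(R -> P) nand Q) | P

R -> P = F -> T = T
~(R -> P) = ~T = F
~(R -> P) nand Q = F nand F = T
(~(R -> P) nand Q) | P = T | T = T
Hence (B) is true.

(C): Formalization: (((Q <-> P) | R) nand Q) | (R -> Q)

Q <-> P = F <-> T = F
(Q <-> P) | R = F | F = F
((Q <-> P) | R) nand Q = F nand F = T
R -> Q = F -> F = T
(((Q <-> P) | R) nand Q) | (R -> Q) = T | T = T
Hence (C) is true.

True statements: 3 ((A), (B), (C)).

3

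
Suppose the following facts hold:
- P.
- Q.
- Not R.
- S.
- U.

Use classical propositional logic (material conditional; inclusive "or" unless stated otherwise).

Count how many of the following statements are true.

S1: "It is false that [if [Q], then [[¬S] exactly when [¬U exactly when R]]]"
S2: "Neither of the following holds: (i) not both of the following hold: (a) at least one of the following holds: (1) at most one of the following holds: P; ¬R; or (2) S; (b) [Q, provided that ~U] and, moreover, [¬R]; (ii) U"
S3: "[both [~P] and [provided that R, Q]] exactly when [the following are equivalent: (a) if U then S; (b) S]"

1

S1: Formalization: not (Q -> (not S iff (not U iff R)))

not S = not True = False
not U = not True = False
not U iff R = False iff False = True
not S iff (not U iff R) = False iff True = False
Q -> (not S iff (not U iff R)) = True -> False = False
not (Q -> (not S iff (not U iff R))) = not False = True
So S1 is true.

S2: Formalization: (((P nand not R) or S) nand ((not U -> Q) and not R)) nor U

not R = not False = True
P nand not R = True nand True = False
(P nand not R) or S = False or True = True
not U = not True = False
not U -> Q = False -> True = True
not R = not False = True
(not U -> Q) and not R = True and True = True
((P nand not R) or S) nand ((not U -> Q) and not R) = True nand True = False
(((P nand not R) or S) nand ((not U -> Q) and not R)) nor U = False nor True = False
Hence S2 is false.

S3: In symbols: (not P and (R -> Q)) iff ((U -> S) iff S)

not P = not True = False
R -> Q = False -> True = True
not P and (R -> Q) = False and True = False
U -> S = True -> True = True
(U -> S) iff S = True iff True = True
(not P and (R -> Q)) iff ((U -> S) iff S) = False iff True = False
Hence S3 is false.

True statements: 1.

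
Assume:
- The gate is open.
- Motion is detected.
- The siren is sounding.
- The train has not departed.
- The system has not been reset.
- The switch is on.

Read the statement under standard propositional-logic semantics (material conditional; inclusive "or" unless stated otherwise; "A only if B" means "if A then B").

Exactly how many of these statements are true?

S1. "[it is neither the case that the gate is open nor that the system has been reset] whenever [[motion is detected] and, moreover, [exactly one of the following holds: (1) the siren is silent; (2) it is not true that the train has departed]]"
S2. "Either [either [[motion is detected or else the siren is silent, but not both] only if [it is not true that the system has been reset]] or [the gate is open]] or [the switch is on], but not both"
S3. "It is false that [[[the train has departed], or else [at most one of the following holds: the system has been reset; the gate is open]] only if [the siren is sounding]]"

Let V = "motion is detected" (T), K = "the siren is sounding" (T), M = "the train has departed" (F), U = "the gate is open" (T), L = "the system has been reset" (F), S = "the switch is on" (T).

S1: This is (V ∧ (¬K ⊕ ¬M)) → (U ↓ L).

¬K = ¬T = F
¬M = ¬F = T
¬K ⊕ ¬M = F ⊕ T = T
V ∧ (¬K ⊕ ¬M) = T ∧ T = T
U ↓ L = T ↓ F = F
(V ∧ (¬K ⊕ ¬M)) → (U ↓ L) = T → F = F
So S1 is false.

S2: This is (((V ⊕ ¬K) → ¬L) ∨ U) ⊕ S.

¬K = ¬T = F
V ⊕ ¬K = T ⊕ F = T
¬L = ¬F = T
(V ⊕ ¬K) → ¬L = T → T = T
((V ⊕ ¬K) → ¬L) ∨ U = T ∨ T = T
(((V ⊕ ¬K) → ¬L) ∨ U) ⊕ S = T ⊕ T = F
Hence S2 is false.

S3: Parsed as ¬((M ∨ (L ↑ U)) → K)

L ↑ U = F ↑ T = T
M ∨ (L ↑ U) = F ∨ T = T
(M ∨ (L ↑ U)) → K = T → T = T
¬((M ∨ (L ↑ U)) → K) = ¬T = F
So S3 is false.

0 of the 3 statements are true (none).

0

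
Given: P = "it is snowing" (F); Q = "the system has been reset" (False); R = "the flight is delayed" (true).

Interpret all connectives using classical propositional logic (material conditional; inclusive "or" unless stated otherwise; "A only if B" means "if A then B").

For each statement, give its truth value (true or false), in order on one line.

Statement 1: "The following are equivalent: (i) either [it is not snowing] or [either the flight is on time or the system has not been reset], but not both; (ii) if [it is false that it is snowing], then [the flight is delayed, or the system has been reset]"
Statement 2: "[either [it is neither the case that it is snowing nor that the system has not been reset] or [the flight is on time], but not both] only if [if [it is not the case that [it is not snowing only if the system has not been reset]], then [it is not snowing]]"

Statement 1 false; Statement 2 true

Statement 1: This is (not P xor (not R or not Q)) iff (not P -> (R or Q)).

not P = not False = True
not R = not True = False
not Q = not False = True
not R or not Q = False or True = True
not P xor (not R or not Q) = True xor True = False
not P = not False = True
R or Q = True or False = True
not P -> (R or Q) = True -> True = True
(not P xor (not R or not Q)) iff (not P -> (R or Q)) = False iff True = False
So Statement 1 is false.

Statement 2: In symbols: ((P nor not Q) xor not R) -> (not (not P -> not Q) -> not P)

not Q = not False = True
P nor not Q = False nor True = False
not R = not True = False
(P nor not Q) xor not R = False xor False = False
not P = not False = True
not Q = not False = True
not P -> not Q = True -> True = True
not (not P -> not Q) = not True = False
not P = not False = True
not (not P -> not Q) -> not P = False -> True = True
((P nor not Q) xor not R) -> (not (not P -> not Q) -> not P) = False -> True = True
Hence Statement 2 is true.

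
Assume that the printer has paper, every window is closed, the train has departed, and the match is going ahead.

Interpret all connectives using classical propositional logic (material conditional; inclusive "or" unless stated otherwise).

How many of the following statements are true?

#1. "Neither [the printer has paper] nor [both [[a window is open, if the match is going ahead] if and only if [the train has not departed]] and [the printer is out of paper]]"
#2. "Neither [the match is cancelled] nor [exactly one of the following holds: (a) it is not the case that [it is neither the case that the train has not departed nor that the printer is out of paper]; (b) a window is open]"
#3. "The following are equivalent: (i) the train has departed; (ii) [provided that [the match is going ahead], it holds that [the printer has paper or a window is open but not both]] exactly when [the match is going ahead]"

2

Let K = "the printer has paper" (T), M = "the match is cancelled" (F), H = "a window is open" (F), P = "the train has departed" (T).

#1: Formalization: K ↓ (((¬M → H) ↔ ¬P) ∧ ¬K)

¬M = ¬F = T
¬M → H = T → F = F
¬P = ¬T = F
(¬M → H) ↔ ¬P = F ↔ F = T
¬K = ¬T = F
((¬M → H) ↔ ¬P) ∧ ¬K = T ∧ F = F
K ↓ (((¬M → H) ↔ ¬P) ∧ ¬K) = T ↓ F = F
Hence #1 is false.

#2: Formalization: M ↓ (¬(¬P ↓ ¬K) ⊕ H)

¬P = ¬T = F
¬K = ¬T = F
¬P ↓ ¬K = F ↓ F = T
¬(¬P ↓ ¬K) = ¬T = F
¬(¬P ↓ ¬K) ⊕ H = F ⊕ F = F
M ↓ (¬(¬P ↓ ¬K) ⊕ H) = F ↓ F = T
Thus #2 is true.

#3: Formalization: P ↔ ((¬M → (K ⊕ H)) ↔ ¬M)

¬M = ¬F = T
K ⊕ H = T ⊕ F = T
¬M → (K ⊕ H) = T → T = T
¬M = ¬F = T
(¬M → (K ⊕ H)) ↔ ¬M = T ↔ T = T
P ↔ ((¬M → (K ⊕ H)) ↔ ¬M) = T ↔ T = T
Thus #3 is true.

Count: 2.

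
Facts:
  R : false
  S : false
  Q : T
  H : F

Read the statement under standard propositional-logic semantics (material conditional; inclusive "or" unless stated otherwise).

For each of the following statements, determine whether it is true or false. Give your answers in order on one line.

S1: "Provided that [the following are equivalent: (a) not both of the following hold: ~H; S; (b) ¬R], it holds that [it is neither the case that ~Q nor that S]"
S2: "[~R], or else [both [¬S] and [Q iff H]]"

S1 True; S2 True

S1: Formalization: ((¬H ↑ S) ↔ ¬R) → (¬Q ↓ S)

¬H = ¬F = T
¬H ↑ S = T ↑ F = T
¬R = ¬F = T
(¬H ↑ S) ↔ ¬R = T ↔ T = T
¬Q = ¬T = F
¬Q ↓ S = F ↓ F = T
((¬H ↑ S) ↔ ¬R) → (¬Q ↓ S) = T → T = T
Hence S1 is true.

S2: This is ¬R ∨ (¬S ∧ (Q ↔ H)).

¬R = ¬F = T
¬S = ¬F = T
Q ↔ H = T ↔ F = F
¬S ∧ (Q ↔ H) = T ∧ F = F
¬R ∨ (¬S ∧ (Q ↔ H)) = T ∨ F = T
Hence S2 is true.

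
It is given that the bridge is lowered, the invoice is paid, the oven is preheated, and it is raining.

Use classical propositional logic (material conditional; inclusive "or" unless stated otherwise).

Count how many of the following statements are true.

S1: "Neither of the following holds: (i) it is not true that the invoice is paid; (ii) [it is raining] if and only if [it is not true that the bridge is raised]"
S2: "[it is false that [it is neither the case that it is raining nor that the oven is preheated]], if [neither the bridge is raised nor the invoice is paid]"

1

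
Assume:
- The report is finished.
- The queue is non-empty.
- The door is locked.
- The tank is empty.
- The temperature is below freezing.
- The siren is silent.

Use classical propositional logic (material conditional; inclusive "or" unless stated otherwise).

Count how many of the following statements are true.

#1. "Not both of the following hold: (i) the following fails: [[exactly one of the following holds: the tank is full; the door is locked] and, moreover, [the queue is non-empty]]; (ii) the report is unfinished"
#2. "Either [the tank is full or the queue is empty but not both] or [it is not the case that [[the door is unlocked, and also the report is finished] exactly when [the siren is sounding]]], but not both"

1

Let Q = "the tank is full" (F), M = "the door is locked" (T), L = "the queue is empty" (F), R = "the report is finished" (T), U = "the siren is sounding" (F).

#1: Formalization: ¬((Q ⊕ M) ∧ ¬L) ↑ ¬R

Q ⊕ M = F ⊕ T = T
¬L = ¬F = T
(Q ⊕ M) ∧ ¬L = T ∧ T = T
¬((Q ⊕ M) ∧ ¬L) = ¬T = F
¬R = ¬T = F
¬((Q ⊕ M) ∧ ¬L) ↑ ¬R = F ↑ F = T
Thus #1 is true.

#2: Parsed as (Q ⊕ L) ⊕ ¬((¬M ∧ R) ↔ U)

Q ⊕ L = F ⊕ F = F
¬M = ¬T = F
¬M ∧ R = F ∧ T = F
(¬M ∧ R) ↔ U = F ↔ F = T
¬((¬M ∧ R) ↔ U) = ¬T = F
(Q ⊕ L) ⊕ ¬((¬M ∧ R) ↔ U) = F ⊕ F = F
Thus #2 is false.

1 of the 2 statements is true.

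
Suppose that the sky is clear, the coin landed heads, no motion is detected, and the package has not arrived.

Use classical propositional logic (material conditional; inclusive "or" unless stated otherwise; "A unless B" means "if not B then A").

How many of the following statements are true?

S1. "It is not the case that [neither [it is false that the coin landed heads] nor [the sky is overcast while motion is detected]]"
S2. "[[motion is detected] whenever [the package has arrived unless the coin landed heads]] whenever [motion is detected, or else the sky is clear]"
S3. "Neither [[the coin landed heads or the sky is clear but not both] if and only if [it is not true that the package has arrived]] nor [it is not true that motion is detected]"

Let G = "the coin landed heads" (True), M = "the sky is overcast" (False), N = "motion is detected" (False), P = "the package has arrived" (False).

S1: Formalization: not (not G nor (M and N))

not G = not True = False
M and N = False and False = False
not G nor (M and N) = False nor False = True
not (not G nor (M and N)) = not True = False
Hence S1 is false.

S2: Formalization: (N or not M) -> ((P or G) -> N)

not M = not False = True
N or not M = False or True = True
P or G = False or True = True
(P or G) -> N = True -> False = False
(N or not M) -> ((P or G) -> N) = True -> False = False
Hence S2 is false.

S3: This is ((G xor not M) iff not P) nor not N.

not M = not False = True
G xor not M = True xor True = False
not P = not False = True
(G xor not M) iff not P = False iff True = False
not N = not False = True
((G xor not M) iff not P) nor not N = False nor True = False
So S3 is false.

Count: 0.

0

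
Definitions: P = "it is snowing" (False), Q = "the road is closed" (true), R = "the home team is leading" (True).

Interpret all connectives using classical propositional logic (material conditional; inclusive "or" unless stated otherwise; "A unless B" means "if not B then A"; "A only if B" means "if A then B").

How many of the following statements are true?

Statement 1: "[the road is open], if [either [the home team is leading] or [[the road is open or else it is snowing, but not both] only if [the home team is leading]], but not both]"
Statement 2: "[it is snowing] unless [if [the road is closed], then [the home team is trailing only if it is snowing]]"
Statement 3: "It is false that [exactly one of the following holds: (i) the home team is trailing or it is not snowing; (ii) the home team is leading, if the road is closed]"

Statement 1: Formalization: (R ⊕ ((¬Q ⊕ P) → R)) → ¬Q

¬Q = ¬T = F
¬Q ⊕ P = F ⊕ F = F
(¬Q ⊕ P) → R = F → T = T
R ⊕ ((¬Q ⊕ P) → R) = T ⊕ T = F
¬Q = ¬T = F
(R ⊕ ((¬Q ⊕ P) → R)) → ¬Q = F → F = T
Thus Statement 1 is true.

Statement 2: In symbols: P ∨ (Q → (¬R → P))

¬R = ¬T = F
¬R → P = F → F = T
Q → (¬R → P) = T → T = T
P ∨ (Q → (¬R → P)) = F ∨ T = T
Hence Statement 2 is true.

Statement 3: Parsed as ¬((¬R ∨ ¬P) ⊕ (Q → R))

¬R = ¬T = F
¬P = ¬F = T
¬R ∨ ¬P = F ∨ T = T
Q → R = T → T = T
(¬R ∨ ¬P) ⊕ (Q → R) = T ⊕ T = F
¬((¬R ∨ ¬P) ⊕ (Q → R)) = ¬F = T
Hence Statement 3 is true.

Count: 3.

3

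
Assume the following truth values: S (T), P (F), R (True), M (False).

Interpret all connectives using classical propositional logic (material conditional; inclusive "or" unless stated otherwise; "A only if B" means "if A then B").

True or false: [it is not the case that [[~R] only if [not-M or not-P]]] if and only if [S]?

Values: R=T, M=F, P=F, S=T.
Parsed as ¬(¬R → (¬M ∨ ¬P)) ↔ S

¬R = ¬T = F
¬M = ¬F = T
¬P = ¬F = T
¬M ∨ ¬P = T ∨ T = T
¬R → (¬M ∨ ¬P) = F → T = T
¬(¬R → (¬M ∨ ¬P)) = ¬T = F
¬(¬R → (¬M ∨ ¬P)) ↔ S = F ↔ T = F

False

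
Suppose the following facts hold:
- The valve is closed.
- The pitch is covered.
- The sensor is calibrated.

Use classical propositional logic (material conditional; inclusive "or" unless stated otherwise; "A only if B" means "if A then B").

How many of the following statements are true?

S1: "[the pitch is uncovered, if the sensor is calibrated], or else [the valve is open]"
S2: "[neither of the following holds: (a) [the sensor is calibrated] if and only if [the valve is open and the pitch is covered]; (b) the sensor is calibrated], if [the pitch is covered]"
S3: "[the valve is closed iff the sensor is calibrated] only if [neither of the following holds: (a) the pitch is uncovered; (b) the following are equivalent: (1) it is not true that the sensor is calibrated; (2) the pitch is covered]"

Let R = "the sensor is calibrated" (T), Q = "the pitch is covered" (T), P = "the valve is open" (F).

S1: This is (R -> ~Q) | P.

~Q = ~T = F
R -> ~Q = T -> F = F
(R -> ~Q) | P = F | F = F
Hence S1 is false.

S2: In symbols: Q -> ((R <-> (P & Q)) nor R)

P & Q = F & T = F
R <-> (P & Q) = T <-> F = F
(R <-> (P & Q)) nor R = F nor T = F
Q -> ((R <-> (P & Q)) nor R) = T -> F = F
Thus S2 is false.

S3: Formalization: (~P <-> R) -> (~Q nor (~R <-> Q))

~P = ~F = T
~P <-> R = T <-> T = T
~Q = ~T = F
~R = ~T = F
~R <-> Q = F <-> T = F
~Q nor (~R <-> Q) = F nor F = T
(~P <-> R) -> (~Q nor (~R <-> Q)) = T -> T = T
Hence S3 is true.

1 of the 3 statements is true (S3).

1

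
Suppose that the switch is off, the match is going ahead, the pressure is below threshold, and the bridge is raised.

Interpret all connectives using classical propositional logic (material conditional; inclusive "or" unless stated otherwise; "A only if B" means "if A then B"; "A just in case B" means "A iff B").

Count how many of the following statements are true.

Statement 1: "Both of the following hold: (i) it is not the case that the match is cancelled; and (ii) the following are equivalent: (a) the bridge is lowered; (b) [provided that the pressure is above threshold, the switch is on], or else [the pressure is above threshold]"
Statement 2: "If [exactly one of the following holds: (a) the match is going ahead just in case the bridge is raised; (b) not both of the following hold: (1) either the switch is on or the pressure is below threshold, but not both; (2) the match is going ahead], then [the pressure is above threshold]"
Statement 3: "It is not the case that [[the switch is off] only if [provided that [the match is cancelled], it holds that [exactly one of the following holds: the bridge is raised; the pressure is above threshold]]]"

0

Let M = "the match is cancelled" (False), S = "the bridge is raised" (True), P = "the pressure is above threshold" (False), W = "the switch is on" (False).

Statement 1: Parsed as not M and (not S iff ((P -> W) or P))

not M = not False = True
not S = not True = False
P -> W = False -> False = True
(P -> W) or P = True or False = True
not S iff ((P -> W) or P) = False iff True = False
not M and (not S iff ((P -> W) or P)) = True and False = False
So Statement 1 is false.

Statement 2: This is ((not M iff S) xor ((W xor not P) nand not M)) -> P.

not M = not False = True
not M iff S = True iff True = True
not P = not False = True
W xor not P = False xor True = True
not M = not False = True
(W xor not P) nand not M = True nand True = False
(not M iff S) xor ((W xor not P) nand not M) = True xor False = True
((not M iff S) xor ((W xor not P) nand not M)) -> P = True -> False = False
Hence Statement 2 is false.

Statement 3: This is not (not W -> (M -> (S xor P))).

not W = not False = True
S xor P = True xor False = True
M -> (S xor P) = False -> True = True
not W -> (M -> (S xor P)) = True -> True = True
not (not W -> (M -> (S xor P))) = not True = False
Hence Statement 3 is false.

0 of the 3 statements are true (none).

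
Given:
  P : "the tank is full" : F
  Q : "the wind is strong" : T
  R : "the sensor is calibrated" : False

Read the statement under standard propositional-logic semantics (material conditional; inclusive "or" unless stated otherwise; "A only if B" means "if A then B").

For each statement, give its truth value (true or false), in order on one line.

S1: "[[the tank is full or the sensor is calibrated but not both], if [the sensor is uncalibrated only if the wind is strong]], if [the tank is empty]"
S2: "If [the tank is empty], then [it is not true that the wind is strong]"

S1 False, S2 False

S1: In symbols: not P -> ((not R -> Q) -> (P xor R))

not P = not False = True
not R = not False = True
not R -> Q = True -> True = True
P xor R = False xor False = False
(not R -> Q) -> (P xor R) = True -> False = False
not P -> ((not R -> Q) -> (P xor R)) = True -> False = False
Thus S1 is false.

S2: Parsed as not P -> not Q

not P = not False = True
not Q = not True = False
not P -> not Q = True -> False = False
Hence S2 is false.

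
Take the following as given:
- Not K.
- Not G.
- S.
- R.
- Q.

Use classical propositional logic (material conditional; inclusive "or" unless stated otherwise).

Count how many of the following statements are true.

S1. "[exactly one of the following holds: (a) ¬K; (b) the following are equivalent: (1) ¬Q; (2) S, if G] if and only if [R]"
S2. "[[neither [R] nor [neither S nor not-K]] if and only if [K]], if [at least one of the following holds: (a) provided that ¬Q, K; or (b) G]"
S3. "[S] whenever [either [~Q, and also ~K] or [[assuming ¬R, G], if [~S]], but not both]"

S1: In symbols: (¬K ⊕ (¬Q ↔ (G → S))) ↔ R

¬K = ¬F = T
¬Q = ¬T = F
G → S = F → T = T
¬Q ↔ (G → S) = F ↔ T = F
¬K ⊕ (¬Q ↔ (G → S)) = T ⊕ F = T
(¬K ⊕ (¬Q ↔ (G → S))) ↔ R = T ↔ T = T
So S1 is true.

S2: In symbols: ((¬Q → K) ∨ G) → ((R ↓ (S ↓ ¬K)) ↔ K)

¬Q = ¬T = F
¬Q → K = F → F = T
(¬Q → K) ∨ G = T ∨ F = T
¬K = ¬F = T
S ↓ ¬K = T ↓ T = F
R ↓ (S ↓ ¬K) = T ↓ F = F
(R ↓ (S ↓ ¬K)) ↔ K = F ↔ F = T
((¬Q → K) ∨ G) → ((R ↓ (S ↓ ¬K)) ↔ K) = T → T = T
Hence S2 is true.

S3: Parsed as ((¬Q ∧ ¬K) ⊕ (¬S → (¬R → G))) → S

¬Q = ¬T = F
¬K = ¬F = T
¬Q ∧ ¬K = F ∧ T = F
¬S = ¬T = F
¬R = ¬T = F
¬R → G = F → F = T
¬S → (¬R → G) = F → T = T
(¬Q ∧ ¬K) ⊕ (¬S → (¬R → G)) = F ⊕ T = T
((¬Q ∧ ¬K) ⊕ (¬S → (¬R → G))) → S = T → T = T
Hence S3 is true.

Count: 3.

3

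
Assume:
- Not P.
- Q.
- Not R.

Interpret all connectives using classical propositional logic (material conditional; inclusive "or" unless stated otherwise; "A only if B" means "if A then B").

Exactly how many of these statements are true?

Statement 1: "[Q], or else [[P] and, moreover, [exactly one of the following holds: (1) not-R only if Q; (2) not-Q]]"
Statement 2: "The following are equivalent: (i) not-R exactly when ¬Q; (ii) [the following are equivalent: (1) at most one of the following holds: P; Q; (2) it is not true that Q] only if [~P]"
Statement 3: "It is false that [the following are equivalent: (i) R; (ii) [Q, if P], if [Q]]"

Statement 1: Formalization: Q | (P & ((~R -> Q) xor ~Q))

~R = ~F = T
~R -> Q = T -> T = T
~Q = ~T = F
(~R -> Q) xor ~Q = T xor F = T
P & ((~R -> Q) xor ~Q) = F & T = F
Q | (P & ((~R -> Q) xor ~Q)) = T | F = T
Hence Statement 1 is true.

Statement 2: This is (~R <-> ~Q) <-> (((P nand Q) <-> ~Q) -> ~P).

~R = ~F = T
~Q = ~T = F
~R <-> ~Q = T <-> F = F
P nand Q = F nand T = T
~Q = ~T = F
(P nand Q) <-> ~Q = T <-> F = F
~P = ~F = T
((P nand Q) <-> ~Q) -> ~P = F -> T = T
(~R <-> ~Q) <-> (((P nand Q) <-> ~Q) -> ~P) = F <-> T = F
Thus Statement 2 is false.

Statement 3: Formalization: ~(R <-> (Q -> (P -> Q)))

P -> Q = F -> T = T
Q -> (P -> Q) = T -> T = T
R <-> (Q -> (P -> Q)) = F <-> T = F
~(R <-> (Q -> (P -> Q))) = ~F = T
So Statement 3 is true.

2 of the 3 statements are true (Statement 1, Statement 3).

2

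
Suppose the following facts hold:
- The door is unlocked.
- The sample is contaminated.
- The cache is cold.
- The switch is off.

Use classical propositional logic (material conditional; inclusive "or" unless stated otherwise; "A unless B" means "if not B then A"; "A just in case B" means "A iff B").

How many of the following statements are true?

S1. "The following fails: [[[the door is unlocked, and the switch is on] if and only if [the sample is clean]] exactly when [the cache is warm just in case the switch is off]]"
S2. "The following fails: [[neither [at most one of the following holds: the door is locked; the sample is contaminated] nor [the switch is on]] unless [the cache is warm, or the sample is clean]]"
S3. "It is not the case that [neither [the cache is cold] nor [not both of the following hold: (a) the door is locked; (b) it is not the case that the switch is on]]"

Let V = "the door is locked" (F), K = "the switch is on" (F), H = "the sample is contaminated" (T), L = "the cache is warm" (F).

S1: Formalization: ¬(((¬V ∧ K) ↔ ¬H) ↔ (L ↔ ¬K))

¬V = ¬F = T
¬V ∧ K = T ∧ F = F
¬H = ¬T = F
(¬V ∧ K) ↔ ¬H = F ↔ F = T
¬K = ¬F = T
L ↔ ¬K = F ↔ T = F
((¬V ∧ K) ↔ ¬H) ↔ (L ↔ ¬K) = T ↔ F = F
¬(((¬V ∧ K) ↔ ¬H) ↔ (L ↔ ¬K)) = ¬F = T
Hence S1 is true.

S2: Parsed as ¬(((V ↑ H) ↓ K) ∨ (L ∨ ¬H))

V ↑ H = F ↑ T = T
(V ↑ H) ↓ K = T ↓ F = F
¬H = ¬T = F
L ∨ ¬H = F ∨ F = F
((V ↑ H) ↓ K) ∨ (L ∨ ¬H) = F ∨ F = F
¬(((V ↑ H) ↓ K) ∨ (L ∨ ¬H)) = ¬F = T
So S2 is true.

S3: In symbols: ¬(¬L ↓ (V ↑ ¬K))

¬L = ¬F = T
¬K = ¬F = T
V ↑ ¬K = F ↑ T = T
¬L ↓ (V ↑ ¬K) = T ↓ T = F
¬(¬L ↓ (V ↑ ¬K)) = ¬F = T
Hence S3 is true.

3 of the 3 statements are true (S1, S2, S3).

3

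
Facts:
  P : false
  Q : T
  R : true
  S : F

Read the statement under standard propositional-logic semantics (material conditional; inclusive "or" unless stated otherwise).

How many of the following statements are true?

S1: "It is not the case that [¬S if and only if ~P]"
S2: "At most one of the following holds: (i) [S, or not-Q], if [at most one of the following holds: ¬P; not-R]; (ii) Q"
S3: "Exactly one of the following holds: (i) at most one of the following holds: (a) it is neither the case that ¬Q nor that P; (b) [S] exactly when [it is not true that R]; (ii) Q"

2

S1: In symbols: not (not S iff not P)

not S = not False = True
not P = not False = True
not S iff not P = True iff True = True
not (not S iff not P) = not True = False
So S1 is false.

S2: In symbols: ((not P nand not R) -> (S or not Q)) nand Q

not P = not False = True
not R = not True = False
not P nand not R = True nand False = True
not Q = not True = False
S or not Q = False or False = False
(not P nand not R) -> (S or not Q) = True -> False = False
((not P nand not R) -> (S or not Q)) nand Q = False nand True = True
So S2 is true.

S3: In symbols: ((not Q nor P) nand (S iff not R)) xor Q

not Q = not True = False
not Q nor P = False nor False = True
not R = not True = False
S iff not R = False iff False = True
(not Q nor P) nand (S iff not R) = True nand True = False
((not Q nor P) nand (S iff not R)) xor Q = False xor True = True
So S3 is true.

True statements: 2.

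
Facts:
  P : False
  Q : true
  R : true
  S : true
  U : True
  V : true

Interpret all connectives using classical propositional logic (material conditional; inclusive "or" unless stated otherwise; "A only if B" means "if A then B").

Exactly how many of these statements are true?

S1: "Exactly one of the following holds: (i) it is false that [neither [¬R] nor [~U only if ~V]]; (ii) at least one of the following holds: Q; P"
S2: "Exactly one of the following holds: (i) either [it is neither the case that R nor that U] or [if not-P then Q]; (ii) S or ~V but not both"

0

S1: Formalization: ~(~R nor (~U -> ~V)) xor (Q | P)

~R = ~T = F
~U = ~T = F
~V = ~T = F
~U -> ~V = F -> F = T
~R nor (~U -> ~V) = F nor T = F
~(~R nor (~U -> ~V)) = ~F = T
Q | P = T | F = T
~(~R nor (~U -> ~V)) xor (Q | P) = T xor T = F
So S1 is false.

S2: Formalization: ((R nor U) | (~P -> Q)) xor (S xor ~V)

R nor U = T nor T = F
~P = ~F = T
~P -> Q = T -> T = T
(R nor U) | (~P -> Q) = F | T = T
~V = ~T = F
S xor ~V = T xor F = T
((R nor U) | (~P -> Q)) xor (S xor ~V) = T xor T = F
Hence S2 is false.

Count: 0.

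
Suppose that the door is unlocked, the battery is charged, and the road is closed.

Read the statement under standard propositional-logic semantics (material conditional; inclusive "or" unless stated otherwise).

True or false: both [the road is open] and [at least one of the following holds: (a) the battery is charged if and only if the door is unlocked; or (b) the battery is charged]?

Let R = "the road is closed" (T), Q = "the battery is charged" (T), P = "the door is locked" (F).
In symbols: ~R & ((Q <-> ~P) | Q)

~R = ~T = F
~P = ~F = T
Q <-> ~P = T <-> T = T
(Q <-> ~P) | Q = T | T = T
~R & ((Q <-> ~P) | Q) = F & T = F

False.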